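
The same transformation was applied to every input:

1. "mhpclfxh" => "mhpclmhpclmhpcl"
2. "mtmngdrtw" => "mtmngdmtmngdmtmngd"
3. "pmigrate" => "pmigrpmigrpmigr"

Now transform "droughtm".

Looking at the pairs, the operation is to delete the last 3 characters, then write the whole string 3 times in a row.
For "droughtm", step one produces "droug"; step two turns that into "drougdrougdroug".

drougdrougdroug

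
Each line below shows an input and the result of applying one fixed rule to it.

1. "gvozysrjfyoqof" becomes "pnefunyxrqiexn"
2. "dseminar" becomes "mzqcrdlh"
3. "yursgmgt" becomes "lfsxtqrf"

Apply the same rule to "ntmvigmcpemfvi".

Looking at the pairs, the operation is to shift every letter 1 place backward in the alphabet (wrapping around), then move the last 3 characters to the front (rotate right by 3).
For "ntmvigmcpemfvi", step one produces "msluhflbodleuh"; step two turns that into "euhmsluhflbodl".

euhmsluhflbodl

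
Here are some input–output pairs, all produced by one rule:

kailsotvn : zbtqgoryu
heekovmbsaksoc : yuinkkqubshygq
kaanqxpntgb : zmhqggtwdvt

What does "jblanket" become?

The transformation: move the last 3 characters to the front (rotate right by 3), then shift every letter 6 places forward in the alphabet (wrapping around).
Starting from "jblanket": after the first operation, "ketjblan"; after the second, "qkzphrgt".

qkzphrgt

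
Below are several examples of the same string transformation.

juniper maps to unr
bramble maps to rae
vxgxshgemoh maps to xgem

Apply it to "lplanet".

In each case the input is transformed by: swap each adjacent pair of characters (1↔2, 3↔4, ...), then keep one character in every 3, starting at position 1 (positions 1st, 4th, 7th, ...).
On "lplanet" that produces "plt".

plt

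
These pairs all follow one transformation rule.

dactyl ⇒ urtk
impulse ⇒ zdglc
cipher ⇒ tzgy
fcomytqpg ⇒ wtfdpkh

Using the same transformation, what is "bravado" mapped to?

sirmr

The transformation: delete the last 2 characters, then shift every letter 9 places backward in the alphabet (wrapping around).
"bravado" → "brava" → "sirmr".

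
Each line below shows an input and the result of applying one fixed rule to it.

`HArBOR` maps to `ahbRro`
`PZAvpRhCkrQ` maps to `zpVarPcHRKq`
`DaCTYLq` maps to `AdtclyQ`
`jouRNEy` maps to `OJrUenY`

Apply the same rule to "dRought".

rDUOHGT

In each case the input is transformed by: swap each adjacent pair of characters (1↔2, 3↔4, ...), then flip the case of every letter.
Applying that to "dRought" gives "rDUOHGT".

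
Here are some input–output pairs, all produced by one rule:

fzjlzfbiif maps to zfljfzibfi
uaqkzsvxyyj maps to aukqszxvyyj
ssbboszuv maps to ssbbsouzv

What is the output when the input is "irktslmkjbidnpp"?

The transformation: swap each adjacent pair of characters (1↔2, 3↔4, ...).
Doing the same to "irktslmkjbidnpp": "ritklskmbjdipnp".

ritklskmbjdipnp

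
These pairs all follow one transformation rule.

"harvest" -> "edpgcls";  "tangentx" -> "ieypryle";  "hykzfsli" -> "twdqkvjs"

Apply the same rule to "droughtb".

mesrfzco

Rule — shift every letter 11 places forward in the alphabet (wrapping around), then reverse the string.
Applying both steps to "droughtb": "oczfrsem", then "mesrfzco".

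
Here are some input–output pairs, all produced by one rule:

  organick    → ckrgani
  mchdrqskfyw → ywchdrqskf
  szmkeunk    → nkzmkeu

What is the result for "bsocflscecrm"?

rmsocflscec

The pattern: delete the first character, then move the last 2 characters to the front (rotate right by 2).
Starting from "bsocflscecrm": after the first operation, "socflscecrm"; after the second, "rmsocflscec".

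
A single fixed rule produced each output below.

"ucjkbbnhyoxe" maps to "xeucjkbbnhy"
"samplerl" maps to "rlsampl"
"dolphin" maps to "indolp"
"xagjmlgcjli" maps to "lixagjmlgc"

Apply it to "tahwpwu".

wutahw

Rule — move the last 2 characters to the front (rotate right by 2), then delete the last character.
"tahwpwu" → "wutahwp" → "wutahw".
(Check on "ucjkbbnhyoxe": → "xeucjkbbnhyo" → "xeucjkbbnhy" ✓)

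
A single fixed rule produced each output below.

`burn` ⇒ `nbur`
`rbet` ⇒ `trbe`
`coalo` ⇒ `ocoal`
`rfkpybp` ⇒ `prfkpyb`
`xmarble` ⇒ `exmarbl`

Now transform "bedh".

hbed

What's happening: move the last character to the front.
For "bedh" the result is "hbed".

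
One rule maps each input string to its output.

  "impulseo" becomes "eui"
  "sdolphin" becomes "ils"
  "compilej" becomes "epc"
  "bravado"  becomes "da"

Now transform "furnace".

cr

Rule — reverse the string, then keep one character in every 3, starting at position 2 (positions 2nd, 5th, 8th, ...).
Starting from "furnace": after the first operation, "ecanruf"; after the second, "cr".
(Check on "impulseo": → "oeslupmi" → "eui" ✓)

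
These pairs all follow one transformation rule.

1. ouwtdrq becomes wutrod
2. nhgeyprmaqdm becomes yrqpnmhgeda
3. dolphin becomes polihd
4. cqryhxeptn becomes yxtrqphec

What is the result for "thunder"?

utnhed

What's happening: delete the last character, then sort the characters into reverse alphabetical order.
"thunder" → "thunde" → "utnhed".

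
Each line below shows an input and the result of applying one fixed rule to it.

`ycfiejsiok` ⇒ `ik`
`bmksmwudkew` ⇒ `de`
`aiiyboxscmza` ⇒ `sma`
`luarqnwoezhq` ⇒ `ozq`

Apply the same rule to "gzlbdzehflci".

hli

The transformation: keep every other character starting from the second (positions 2nd, 4th, 6th, ...), then delete the first 3 characters.
For "gzlbdzehflci", step one produces "zbzhli"; step two turns that into "hli".
(Check on "aiiyboxscmza": → "iyosma" → "sma" ✓)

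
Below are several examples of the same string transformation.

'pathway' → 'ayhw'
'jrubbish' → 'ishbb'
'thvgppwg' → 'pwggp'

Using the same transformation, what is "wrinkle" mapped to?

lenk

Rule — delete the first 3 characters, then move the first 2 characters to the end (rotate left by 2).
So "wrinkle" becomes "lenk".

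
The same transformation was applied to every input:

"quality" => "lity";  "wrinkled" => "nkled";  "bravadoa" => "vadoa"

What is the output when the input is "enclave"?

Each output is the input with this applied: delete the first 3 characters.
"enclave" → "lave".

lave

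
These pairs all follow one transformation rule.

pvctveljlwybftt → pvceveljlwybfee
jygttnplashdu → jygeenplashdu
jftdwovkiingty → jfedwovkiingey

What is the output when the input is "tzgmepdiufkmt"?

ezgmepdiufkme

Looking at the pairs, the operation is to replace every "t" with "e".
For "tzgmepdiufkmt" the result is "ezgmepdiufkme".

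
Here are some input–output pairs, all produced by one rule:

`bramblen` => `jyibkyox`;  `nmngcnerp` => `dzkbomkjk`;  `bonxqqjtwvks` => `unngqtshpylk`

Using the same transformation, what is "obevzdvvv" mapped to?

The rule is to shift every letter 3 places backward in the alphabet (wrapping around), then move the first 3 characters to the end (rotate left by 3).
Working it through for "obevzdvvv": intermediate "lybswasss", final "swassslyb".

swassslyb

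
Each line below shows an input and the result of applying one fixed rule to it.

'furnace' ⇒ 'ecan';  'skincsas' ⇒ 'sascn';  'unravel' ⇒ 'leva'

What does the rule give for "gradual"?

The transformation: delete the first 3 characters, then reverse the string.
For "gradual", step one produces "dual"; step two turns that into "laud".
(Check on "skincsas": → "ncsas" → "sascn" ✓)

laud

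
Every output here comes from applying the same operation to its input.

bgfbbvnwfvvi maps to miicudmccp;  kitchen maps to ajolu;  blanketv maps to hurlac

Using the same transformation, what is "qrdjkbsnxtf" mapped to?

kqrizueam

Looking at the pairs, the operation is to delete the first 2 characters, then shift every letter 7 places forward in the alphabet (wrapping around).
Applying both steps to "qrdjkbsnxtf": "djkbsnxtf", then "kqrizueam".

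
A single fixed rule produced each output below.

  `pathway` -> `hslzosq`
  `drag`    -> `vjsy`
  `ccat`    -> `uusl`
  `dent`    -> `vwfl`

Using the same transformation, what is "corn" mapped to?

What's happening: shift every letter 8 places backward in the alphabet (wrapping around).
"corn" → "ugjf".

ugjf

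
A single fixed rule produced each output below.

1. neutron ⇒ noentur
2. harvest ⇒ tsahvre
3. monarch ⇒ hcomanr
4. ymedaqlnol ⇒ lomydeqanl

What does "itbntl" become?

lttinb

The rule is to move the last 2 characters to the front (rotate right by 2), then swap each adjacent pair of characters (1↔2, 3↔4, ...).
"itbntl" → "tlitbn" → "lttinb".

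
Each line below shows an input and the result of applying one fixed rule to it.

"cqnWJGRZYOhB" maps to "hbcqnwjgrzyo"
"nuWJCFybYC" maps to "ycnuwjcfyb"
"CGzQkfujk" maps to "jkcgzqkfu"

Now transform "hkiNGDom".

Rule — move the last 2 characters to the front (rotate right by 2), then convert every letter to lowercase.
On "hkiNGDom": the first step gives "omhkiNGD", and the second then gives "omhkingd".

omhkingd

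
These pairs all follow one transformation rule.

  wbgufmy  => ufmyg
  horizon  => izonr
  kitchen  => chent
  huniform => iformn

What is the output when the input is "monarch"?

Rule — delete the first 2 characters, then move the first character to the end.
So "monarch" becomes "archn".

archn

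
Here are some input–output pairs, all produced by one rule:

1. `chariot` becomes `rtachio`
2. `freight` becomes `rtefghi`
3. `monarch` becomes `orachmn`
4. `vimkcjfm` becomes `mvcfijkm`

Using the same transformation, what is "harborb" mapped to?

rrabbho

Each output is the input with this applied: sort the characters into alphabetical order, then move the last 2 characters to the front (rotate right by 2).
So "harborb" becomes "rrabbho".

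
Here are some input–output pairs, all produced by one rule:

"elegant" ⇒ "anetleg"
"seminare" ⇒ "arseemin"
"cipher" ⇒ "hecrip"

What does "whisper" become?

The rule is to swap the first and last characters, then move the last 3 characters to the front (rotate right by 3).
"whisper" → "rhispew" → "pewrhis".

pewrhis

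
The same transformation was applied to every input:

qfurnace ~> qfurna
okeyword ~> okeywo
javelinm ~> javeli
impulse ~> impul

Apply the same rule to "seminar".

semin

Each output is the input with this applied: delete the last 2 characters.
Doing the same to "seminar": "semin".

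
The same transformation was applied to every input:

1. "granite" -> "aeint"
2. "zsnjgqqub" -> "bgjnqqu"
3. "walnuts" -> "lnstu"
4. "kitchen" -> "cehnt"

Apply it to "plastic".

The pattern: delete the first 2 characters, then sort the characters into alphabetical order.
Starting from "plastic": after the first operation, "astic"; after the second, "acist".
(Check on "zsnjgqqub": → "njgqqub" → "bgjnqqu" ✓)

acist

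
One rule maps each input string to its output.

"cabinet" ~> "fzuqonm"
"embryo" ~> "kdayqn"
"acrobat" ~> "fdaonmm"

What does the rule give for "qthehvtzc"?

lhffcttqo

Looking at the pairs, the operation is to sort the characters into reverse alphabetical order, then shift every letter 12 places forward in the alphabet (wrapping around).
On "qthehvtzc": the first step gives "zvttqhhec", and the second then gives "lhffcttqo".
(Check on "cabinet": → "tniecba" → "fzuqonm" ✓)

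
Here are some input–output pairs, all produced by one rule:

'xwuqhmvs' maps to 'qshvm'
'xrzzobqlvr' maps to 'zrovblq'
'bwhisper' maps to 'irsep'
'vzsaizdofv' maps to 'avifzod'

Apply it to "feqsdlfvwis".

Looking at the pairs, the operation is to delete the first 3 characters, then take characters alternately from the front and the back (1st, last, 2nd, 2nd-last, ...).
On "feqsdlfvwis" that produces "ssdilwfv".

ssdilwfv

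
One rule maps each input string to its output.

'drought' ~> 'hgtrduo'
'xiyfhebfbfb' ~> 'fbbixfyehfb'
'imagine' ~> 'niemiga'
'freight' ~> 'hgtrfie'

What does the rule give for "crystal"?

Rule — swap each adjacent pair of characters (1↔2, 3↔4, ...), then move the last 3 characters to the front (rotate right by 3).
"crystal" → "rcsyatl" → "atlrcsy".

atlrcsy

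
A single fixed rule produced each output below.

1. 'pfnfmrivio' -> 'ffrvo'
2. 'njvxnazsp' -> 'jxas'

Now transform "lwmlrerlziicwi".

Rule — keep every other character starting from the second (positions 2nd, 4th, 6th, ...).
For "lwmlrerlziicwi" the result is "wlelici".

wlelici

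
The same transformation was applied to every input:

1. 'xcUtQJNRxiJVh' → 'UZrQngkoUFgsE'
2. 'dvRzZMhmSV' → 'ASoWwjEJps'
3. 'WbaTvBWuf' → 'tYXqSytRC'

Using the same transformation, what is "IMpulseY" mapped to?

fjMRIPBv

The transformation: shift every letter 3 places backward in the alphabet (wrapping around), then flip the case of every letter.
On "IMpulseY": the first step gives "FJmripbV", and the second then gives "fjMRIPBv".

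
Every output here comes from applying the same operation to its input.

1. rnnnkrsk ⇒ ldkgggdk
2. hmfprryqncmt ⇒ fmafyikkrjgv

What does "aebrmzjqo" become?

The pattern: move the last 2 characters to the front (rotate right by 2), then shift every letter 7 places backward in the alphabet (wrapping around).
Applying both steps to "aebrmzjqo": "qoaebrmzj", then "jhtxukfsc".
(Check on "rnnnkrsk": → "skrnnnkr" → "ldkgggdk" ✓)

jhtxukfsc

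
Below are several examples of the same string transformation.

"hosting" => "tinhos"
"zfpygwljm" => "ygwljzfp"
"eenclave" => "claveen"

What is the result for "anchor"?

Rule — delete the last character, then move the first 3 characters to the end (rotate left by 3).
For "anchor", step one produces "ancho"; step two turns that into "hoanc".

hoanc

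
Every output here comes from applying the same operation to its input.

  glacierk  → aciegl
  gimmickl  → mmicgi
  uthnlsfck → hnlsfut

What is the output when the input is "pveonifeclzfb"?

Each output is the input with this applied: delete the last 2 characters, then move the first 2 characters to the end (rotate left by 2).
Applying that to "pveonifeclzfb" gives "eonifeclzpv".

eonifeclzpv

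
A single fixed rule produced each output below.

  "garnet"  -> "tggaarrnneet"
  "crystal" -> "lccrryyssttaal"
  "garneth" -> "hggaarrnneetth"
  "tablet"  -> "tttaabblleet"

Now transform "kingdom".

mkkiinnggddoom

What's happening: double every character, then move the last character to the front.
For "kingdom", step one produces "kkiinnggddoomm"; step two turns that into "mkkiinnggddoom".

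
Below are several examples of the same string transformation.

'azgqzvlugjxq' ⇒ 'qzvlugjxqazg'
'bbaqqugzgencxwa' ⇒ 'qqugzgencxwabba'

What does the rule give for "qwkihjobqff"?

Looking at the pairs, the operation is to move the first 3 characters to the end (rotate left by 3).
"qwkihjobqff" → "ihjobqffqwk".

ihjobqffqwk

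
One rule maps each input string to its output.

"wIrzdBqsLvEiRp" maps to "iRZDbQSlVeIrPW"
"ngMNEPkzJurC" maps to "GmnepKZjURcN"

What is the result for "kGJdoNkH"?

The rule is to flip the case of every letter, then move the first character to the end.
"kGJdoNkH" → "KgjDOnKh" → "gjDOnKhK".

gjDOnKhK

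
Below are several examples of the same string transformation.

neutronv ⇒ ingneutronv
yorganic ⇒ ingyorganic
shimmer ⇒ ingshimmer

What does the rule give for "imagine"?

ingimagine

The rule is to prepend "ing".
"imagine" → "ingimagine".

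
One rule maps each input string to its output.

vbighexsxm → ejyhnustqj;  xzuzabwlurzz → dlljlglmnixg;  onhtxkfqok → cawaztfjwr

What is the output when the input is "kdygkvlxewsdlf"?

Rule — move the last 3 characters to the front (rotate right by 3), then shift every letter 12 places forward in the alphabet (wrapping around).
For "kdygkvlxewsdlf", step one produces "dlfkdygkvlxews"; step two turns that into "pxrwpkswhxjqie".

pxrwpkswhxjqie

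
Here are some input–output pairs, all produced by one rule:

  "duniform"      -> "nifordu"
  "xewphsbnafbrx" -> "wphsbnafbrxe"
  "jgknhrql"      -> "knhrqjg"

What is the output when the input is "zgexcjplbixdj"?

excjplbixdzg

The transformation: delete the last character, then move the first 2 characters to the end (rotate left by 2).
So "zgexcjplbixdj" becomes "excjplbixdzg".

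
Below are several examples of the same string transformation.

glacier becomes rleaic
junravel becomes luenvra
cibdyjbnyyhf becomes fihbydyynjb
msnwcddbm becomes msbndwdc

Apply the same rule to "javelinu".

The transformation: take characters alternately from the front and the back (1st, last, 2nd, 2nd-last, ...), then delete the first character.
Applying both steps to "javelinu": "juanviel", then "uanviel".

uanviel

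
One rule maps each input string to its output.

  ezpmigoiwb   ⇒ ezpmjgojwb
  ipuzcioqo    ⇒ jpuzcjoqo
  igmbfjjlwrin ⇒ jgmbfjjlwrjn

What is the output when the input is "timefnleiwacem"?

The rule is to replace every "i" with "j".
"timefnleiwacem" → "tjmefnlejwacem".

tjmefnlejwacem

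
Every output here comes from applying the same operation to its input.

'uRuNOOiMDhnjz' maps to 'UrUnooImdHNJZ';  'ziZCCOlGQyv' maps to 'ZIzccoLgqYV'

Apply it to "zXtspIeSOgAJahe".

Rule — flip the case of every letter.
Doing the same to "zXtspIeSOgAJahe": "ZxTSPiEsoGajAHE".

ZxTSPiEsoGajAHE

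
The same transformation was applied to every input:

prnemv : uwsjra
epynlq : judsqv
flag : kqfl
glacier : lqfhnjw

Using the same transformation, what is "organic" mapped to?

twlfsnh

Looking at the pairs, the operation is to shift every letter 5 places forward in the alphabet (wrapping around).
Applying that to "organic" gives "twlfsnh".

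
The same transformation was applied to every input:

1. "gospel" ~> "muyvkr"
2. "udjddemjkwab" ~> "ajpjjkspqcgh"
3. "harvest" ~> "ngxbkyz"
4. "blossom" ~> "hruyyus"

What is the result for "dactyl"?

In each case the input is transformed by: shift every letter 6 places forward in the alphabet (wrapping around).
For "dactyl" the result is "jgizer".

jgizer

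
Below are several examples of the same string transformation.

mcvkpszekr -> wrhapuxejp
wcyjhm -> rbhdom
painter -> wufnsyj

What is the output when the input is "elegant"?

Rule — move the last character to the front, then shift every letter 5 places forward in the alphabet (wrapping around).
On "elegant": the first step gives "telegan", and the second then gives "yjqjlfs".

yjqjlfs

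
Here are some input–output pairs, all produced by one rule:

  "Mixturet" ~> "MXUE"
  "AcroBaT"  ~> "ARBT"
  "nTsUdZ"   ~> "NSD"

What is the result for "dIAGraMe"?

In each case the input is transformed by: keep every other character starting from the first (positions 1st, 3rd, 5th, ...), then convert every letter to uppercase.
"dIAGraMe" → "DARM".
(Check on "AcroBaT": → "ArBT" → "ARBT" ✓)

DARM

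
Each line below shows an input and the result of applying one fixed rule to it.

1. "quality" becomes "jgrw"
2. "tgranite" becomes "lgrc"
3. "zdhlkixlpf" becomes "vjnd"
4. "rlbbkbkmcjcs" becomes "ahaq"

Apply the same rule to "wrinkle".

lijc

What's happening: shift every letter 2 places backward in the alphabet (wrapping around), then keep only the last 4 characters.
On "wrinkle" that produces "lijc".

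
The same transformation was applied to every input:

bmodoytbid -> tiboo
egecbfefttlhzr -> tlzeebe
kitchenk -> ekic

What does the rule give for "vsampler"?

What's happening: swap the front and back halves of the string, then keep every other character starting from the second (positions 2nd, 4th, 6th, ...).
Starting from "vsampler": after the first operation, "plervsam"; after the second, "lrsm".
(Check on "bmodoytbid": → "ytbidbmodo" → "tiboo" ✓)

lrsm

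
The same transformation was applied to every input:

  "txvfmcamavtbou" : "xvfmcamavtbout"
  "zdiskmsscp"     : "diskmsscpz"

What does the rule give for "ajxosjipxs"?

jxosjipxsa

What's happening: move the first character to the end.
On "ajxosjipxs" that produces "jxosjipxsa".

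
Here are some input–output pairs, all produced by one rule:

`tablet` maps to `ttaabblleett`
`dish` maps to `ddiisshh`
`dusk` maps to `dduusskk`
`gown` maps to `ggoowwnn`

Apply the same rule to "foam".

The pattern: double every character.
Doing the same to "foam": "ffooaamm".

ffooaamm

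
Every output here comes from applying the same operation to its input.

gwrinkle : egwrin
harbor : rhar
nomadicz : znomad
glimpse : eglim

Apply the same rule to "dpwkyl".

ldpw

Rule — move the last character to the front, then delete the last 2 characters.
For "dpwkyl", step one produces "ldpwky"; step two turns that into "ldpw".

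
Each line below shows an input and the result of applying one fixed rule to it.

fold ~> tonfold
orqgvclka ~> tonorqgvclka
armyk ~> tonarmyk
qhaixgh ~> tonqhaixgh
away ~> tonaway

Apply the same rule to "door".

tondoor

Each output is the input with this applied: prepend "ton".
"door" → "tondoor".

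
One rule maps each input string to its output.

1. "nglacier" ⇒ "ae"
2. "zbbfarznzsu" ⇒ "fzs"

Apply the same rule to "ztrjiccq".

jc

The transformation: keep one character in every 3, starting at position 1 (positions 1st, 4th, 7th, ...), then delete the first character.
Applying that to "ztrjiccq" gives "jc".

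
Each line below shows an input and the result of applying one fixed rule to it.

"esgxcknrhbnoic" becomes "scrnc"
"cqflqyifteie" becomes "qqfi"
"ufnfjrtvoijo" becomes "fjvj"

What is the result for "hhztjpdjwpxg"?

hjjx

Each output is the input with this applied: keep one character in every 3, starting at position 2 (positions 2nd, 5th, 8th, ...).
Applying that to "hhztjpdjwpxg" gives "hjjx".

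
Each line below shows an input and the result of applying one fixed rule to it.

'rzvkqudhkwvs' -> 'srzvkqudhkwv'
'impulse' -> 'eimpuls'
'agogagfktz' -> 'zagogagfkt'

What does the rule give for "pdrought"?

tpdrough

The rule is to move the last character to the front.
On "pdrought" that produces "tpdrough".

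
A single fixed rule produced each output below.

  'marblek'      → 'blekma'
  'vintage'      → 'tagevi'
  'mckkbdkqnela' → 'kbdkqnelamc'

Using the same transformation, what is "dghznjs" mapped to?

The pattern: move the first 2 characters to the end (rotate left by 2), then delete the first character.
"dghznjs" → "hznjsdg" → "znjsdg".

znjsdg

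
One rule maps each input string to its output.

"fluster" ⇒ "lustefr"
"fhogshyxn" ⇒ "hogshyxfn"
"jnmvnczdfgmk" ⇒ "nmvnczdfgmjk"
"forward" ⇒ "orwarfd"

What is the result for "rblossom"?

blossorm

Rule — swap the first and last characters, then move the first character to the end.
For "rblossom", step one produces "mblossor"; step two turns that into "blossorm".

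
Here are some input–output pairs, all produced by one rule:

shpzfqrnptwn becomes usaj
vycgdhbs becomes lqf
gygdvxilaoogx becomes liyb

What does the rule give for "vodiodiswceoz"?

bbfr

Rule — shift every letter 13 places forward in the alphabet (wrapping around) — i.e. ROT13, then keep one character in every 3, starting at position 2 (positions 2nd, 5th, 8th, ...).
"vodiodiswceoz" → "ibqvbqvfjprbm" → "bbfr".
(Check on "vycgdhbs": → "ilptquof" → "lqf" ✓)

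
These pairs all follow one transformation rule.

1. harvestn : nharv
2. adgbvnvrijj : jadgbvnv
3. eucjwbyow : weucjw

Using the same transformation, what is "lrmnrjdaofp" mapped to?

Each output is the input with this applied: move the last character to the front, then delete the last 3 characters.
Working it through for "lrmnrjdaofp": intermediate "plrmnrjdaof", final "plrmnrjd".

plrmnrjd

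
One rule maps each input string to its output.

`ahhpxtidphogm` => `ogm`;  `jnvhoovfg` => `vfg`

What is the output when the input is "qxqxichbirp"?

In each case the input is transformed by: keep only the last 3 characters.
So "qxqxichbirp" becomes "irp".

irp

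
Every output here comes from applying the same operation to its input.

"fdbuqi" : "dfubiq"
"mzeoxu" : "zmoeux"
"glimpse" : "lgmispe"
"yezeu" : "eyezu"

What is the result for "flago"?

lfgao

Rule — swap each adjacent pair of characters (1↔2, 3↔4, ...).
Doing the same to "flago": "lfgao".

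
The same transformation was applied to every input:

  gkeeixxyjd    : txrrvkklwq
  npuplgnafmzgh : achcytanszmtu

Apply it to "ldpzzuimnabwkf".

The rule is to shift every letter 13 places forward in the alphabet (wrapping around) — i.e. ROT13.
"ldpzzuimnabwkf" → "yqcmmhvzanojxs".

yqcmmhvzanojxs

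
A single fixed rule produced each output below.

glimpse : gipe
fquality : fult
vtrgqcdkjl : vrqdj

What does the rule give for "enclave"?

ecae

The rule is to keep every other character starting from the first (positions 1st, 3rd, 5th, ...).
Applying that to "enclave" gives "ecae".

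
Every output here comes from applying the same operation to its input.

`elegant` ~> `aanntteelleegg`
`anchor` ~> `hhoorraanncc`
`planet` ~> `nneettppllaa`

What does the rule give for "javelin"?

lliinnjjaavvee

Each output is the input with this applied: move the last 3 characters to the front (rotate right by 3), then double every character.
Applying both steps to "javelin": "linjave", then "lliinnjjaavvee".
(Check on "anchor": → "horanc" → "hhoorraanncc" ✓)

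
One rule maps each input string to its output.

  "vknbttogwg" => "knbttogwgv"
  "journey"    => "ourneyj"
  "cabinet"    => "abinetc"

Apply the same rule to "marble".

The transformation: move the first character to the end.
Doing the same to "marble": "arblem".

arblem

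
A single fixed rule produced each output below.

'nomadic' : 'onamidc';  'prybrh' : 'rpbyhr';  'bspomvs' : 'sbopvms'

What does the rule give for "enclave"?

nelcvae

The transformation: swap each adjacent pair of characters (1↔2, 3↔4, ...).
Doing the same to "enclave": "nelcvae".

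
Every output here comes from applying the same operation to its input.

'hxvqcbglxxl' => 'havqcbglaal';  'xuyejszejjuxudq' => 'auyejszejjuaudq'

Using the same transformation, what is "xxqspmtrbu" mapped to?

aaqspmtrbu

The rule is to replace every "x" with "a".
On "xxqspmtrbu" that produces "aaqspmtrbu".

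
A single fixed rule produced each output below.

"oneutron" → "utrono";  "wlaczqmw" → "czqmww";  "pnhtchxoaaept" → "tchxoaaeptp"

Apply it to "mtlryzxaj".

ryzxajm

What's happening: move the first 3 characters to the end (rotate left by 3), then delete the last 2 characters.
Working it through for "mtlryzxaj": intermediate "ryzxajmtl", final "ryzxajm".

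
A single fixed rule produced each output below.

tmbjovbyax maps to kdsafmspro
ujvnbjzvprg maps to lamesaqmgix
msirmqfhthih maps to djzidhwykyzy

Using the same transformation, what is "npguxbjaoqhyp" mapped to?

egxlosarfhypg

Rule — shift every letter 9 places backward in the alphabet (wrapping around).
Applying that to "npguxbjaoqhyp" gives "egxlosarfhypg".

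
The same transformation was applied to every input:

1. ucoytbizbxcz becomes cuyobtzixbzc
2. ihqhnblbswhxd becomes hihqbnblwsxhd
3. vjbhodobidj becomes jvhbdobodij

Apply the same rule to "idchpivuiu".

dihcipuvui

The transformation: swap each adjacent pair of characters (1↔2, 3↔4, ...).
For "idchpivuiu" the result is "dihcipuvui".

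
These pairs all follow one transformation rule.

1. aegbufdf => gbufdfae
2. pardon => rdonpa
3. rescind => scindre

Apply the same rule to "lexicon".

xiconle

Looking at the pairs, the operation is to move the first 2 characters to the end (rotate left by 2).
Applying that to "lexicon" gives "xiconle".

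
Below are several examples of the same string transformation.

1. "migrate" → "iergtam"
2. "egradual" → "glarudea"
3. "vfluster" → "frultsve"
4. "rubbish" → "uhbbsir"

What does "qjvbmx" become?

jxbvqm

The rule is to swap the first and last characters, then swap each adjacent pair of characters (1↔2, 3↔4, ...).
Starting from "qjvbmx": after the first operation, "xjvbmq"; after the second, "jxbvqm".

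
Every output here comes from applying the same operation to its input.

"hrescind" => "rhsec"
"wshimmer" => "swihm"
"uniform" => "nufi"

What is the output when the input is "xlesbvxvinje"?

lxsevbvxi

In each case the input is transformed by: delete the last 3 characters, then swap each adjacent pair of characters (1↔2, 3↔4, ...).
"xlesbvxvinje" → "xlesbvxvi" → "lxsevbvxi".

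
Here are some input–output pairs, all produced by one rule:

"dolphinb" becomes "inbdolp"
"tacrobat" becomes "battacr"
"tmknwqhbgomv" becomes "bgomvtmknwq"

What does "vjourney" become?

Each output is the input with this applied: swap the front and back halves of the string, then delete the first character.
Working it through for "vjourney": intermediate "rneyvjou", final "neyvjou".

neyvjou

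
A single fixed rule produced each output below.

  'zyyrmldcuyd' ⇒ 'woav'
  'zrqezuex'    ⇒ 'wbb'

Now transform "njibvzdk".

Each output is the input with this applied: shift every letter 3 places backward in the alphabet (wrapping around), then keep one character in every 3, starting at position 1 (positions 1st, 4th, 7th, ...).
"njibvzdk" → "kgfyswah" → "kya".

kya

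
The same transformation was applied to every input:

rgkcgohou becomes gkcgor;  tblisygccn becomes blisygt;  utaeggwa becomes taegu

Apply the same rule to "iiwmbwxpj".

The pattern: delete the last 3 characters, then move the first character to the end.
For "iiwmbwxpj", step one produces "iiwmbw"; step two turns that into "iwmbwi".

iwmbwi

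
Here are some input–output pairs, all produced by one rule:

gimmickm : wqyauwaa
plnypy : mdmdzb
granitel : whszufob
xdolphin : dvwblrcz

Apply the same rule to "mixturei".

Each output is the input with this applied: shift every letter 12 places backward in the alphabet (wrapping around), then swap the front and back halves of the string.
On "mixturei" that produces "ifswawlh".

ifswawlh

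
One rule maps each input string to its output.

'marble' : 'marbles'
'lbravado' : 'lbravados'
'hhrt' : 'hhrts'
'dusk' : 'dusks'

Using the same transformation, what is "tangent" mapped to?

tangents

In each case the input is transformed by: append "s".
So "tangent" becomes "tangents".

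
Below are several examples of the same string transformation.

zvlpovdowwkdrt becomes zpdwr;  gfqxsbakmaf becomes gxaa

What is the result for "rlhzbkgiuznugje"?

Each output is the input with this applied: keep one character in every 3, starting at position 1 (positions 1st, 4th, 7th, ...).
Applying that to "rlhzbkgiuznugje" gives "rzgzg".

rzgzg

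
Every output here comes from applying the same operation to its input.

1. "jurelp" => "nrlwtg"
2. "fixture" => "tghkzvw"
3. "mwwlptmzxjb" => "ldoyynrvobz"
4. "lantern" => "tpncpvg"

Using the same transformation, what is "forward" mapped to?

tfhqtyc

The rule is to move the last 2 characters to the front (rotate right by 2), then shift every letter 2 places forward in the alphabet (wrapping around).
For "forward" the result is "tfhqtyc".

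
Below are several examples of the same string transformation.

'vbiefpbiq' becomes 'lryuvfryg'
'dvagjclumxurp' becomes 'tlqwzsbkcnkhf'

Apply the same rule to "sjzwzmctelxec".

izpmpcsjubnus

Each output is the input with this applied: shift every letter 10 places backward in the alphabet (wrapping around).
Applying that to "sjzwzmctelxec" gives "izpmpcsjubnus".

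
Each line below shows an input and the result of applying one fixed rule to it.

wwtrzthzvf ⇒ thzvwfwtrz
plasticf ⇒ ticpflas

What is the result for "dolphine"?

hindeolp

What's happening: swap the first and last characters, then swap the front and back halves of the string.
"dolphine" → "eolphind" → "hindeolp".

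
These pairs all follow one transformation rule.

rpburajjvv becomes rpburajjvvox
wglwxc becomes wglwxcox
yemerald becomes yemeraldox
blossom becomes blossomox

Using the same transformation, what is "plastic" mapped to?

plasticox

What's happening: append "ox".
On "plastic" that produces "plasticox".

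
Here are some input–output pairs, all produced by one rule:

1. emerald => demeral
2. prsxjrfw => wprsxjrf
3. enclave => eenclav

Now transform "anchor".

The transformation: move the last character to the front.
Doing the same to "anchor": "rancho".

rancho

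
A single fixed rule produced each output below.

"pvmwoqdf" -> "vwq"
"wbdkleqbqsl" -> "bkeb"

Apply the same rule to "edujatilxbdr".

Each output is the input with this applied: delete the last 2 characters, then keep every other character starting from the second (positions 2nd, 4th, 6th, ...).
For "edujatilxbdr", step one produces "edujatilxb"; step two turns that into "djtlb".

djtlb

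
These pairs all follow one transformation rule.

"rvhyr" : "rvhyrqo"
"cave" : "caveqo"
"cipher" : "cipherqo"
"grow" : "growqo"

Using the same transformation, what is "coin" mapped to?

coinqo

Rule — append "qo".
On "coin" that produces "coinqo".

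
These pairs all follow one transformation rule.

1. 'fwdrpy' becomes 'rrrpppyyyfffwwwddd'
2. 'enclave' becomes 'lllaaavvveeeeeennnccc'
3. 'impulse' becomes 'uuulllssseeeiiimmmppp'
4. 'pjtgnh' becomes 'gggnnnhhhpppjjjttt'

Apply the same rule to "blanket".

The rule is to move the first 3 characters to the end (rotate left by 3), then repeat every character 3 times.
"blanket" → "nnnkkkeeetttbbblllaaa".

nnnkkkeeetttbbblllaaa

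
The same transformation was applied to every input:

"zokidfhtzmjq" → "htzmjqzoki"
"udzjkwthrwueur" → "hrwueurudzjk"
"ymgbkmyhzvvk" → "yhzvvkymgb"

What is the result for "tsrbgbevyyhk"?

The transformation: swap the front and back halves of the string, then delete the last 2 characters.
On "tsrbgbevyyhk": the first step gives "evyyhktsrbgb", and the second then gives "evyyhktsrb".

evyyhktsrb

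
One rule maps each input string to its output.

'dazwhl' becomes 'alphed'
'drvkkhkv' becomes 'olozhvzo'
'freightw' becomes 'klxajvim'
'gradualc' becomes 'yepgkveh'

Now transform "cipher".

The transformation: swap the front and back halves of the string, then shift every letter 4 places forward in the alphabet (wrapping around).
Applying that to "cipher" gives "livgmt".
(Check on "dazwhl": → "whldaz" → "alphed" ✓)

livgmt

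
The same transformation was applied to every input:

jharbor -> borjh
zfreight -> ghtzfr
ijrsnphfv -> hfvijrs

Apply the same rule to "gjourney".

What's happening: move the last 3 characters to the front (rotate right by 3), then delete the last 2 characters.
For "gjourney", step one produces "neygjour"; step two turns that into "neygjo".
(Check on "zfreight": → "ghtzfrei" → "ghtzfr" ✓)

neygjo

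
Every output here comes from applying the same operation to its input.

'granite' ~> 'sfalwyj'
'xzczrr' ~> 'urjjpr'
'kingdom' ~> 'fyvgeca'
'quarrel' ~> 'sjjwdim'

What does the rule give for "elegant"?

The transformation: shift every letter 8 places backward in the alphabet (wrapping around), then move the first 2 characters to the end (rotate left by 2).
"elegant" → "wdwysfl" → "wysflwd".

wysflwd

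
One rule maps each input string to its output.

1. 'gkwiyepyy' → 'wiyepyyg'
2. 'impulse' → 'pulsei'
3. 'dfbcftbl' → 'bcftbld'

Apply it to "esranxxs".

ranxxse

In each case the input is transformed by: move the first character to the end, then delete the first character.
Applying that to "esranxxs" gives "ranxxse".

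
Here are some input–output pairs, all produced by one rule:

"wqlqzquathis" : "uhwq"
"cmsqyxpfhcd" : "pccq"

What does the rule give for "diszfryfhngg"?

The transformation: keep one character in every 3, starting at position 1 (positions 1st, 4th, 7th, ...), then swap the front and back halves of the string.
Working it through for "diszfryfhngg": intermediate "dzyn", final "yndz".
(Check on "cmsqyxpfhcd": → "cqpc" → "pccq" ✓)

yndz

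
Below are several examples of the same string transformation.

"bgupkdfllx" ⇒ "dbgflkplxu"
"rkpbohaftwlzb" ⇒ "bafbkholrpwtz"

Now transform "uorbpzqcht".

cbohqptrzu

Each output is the input with this applied: sort the characters into alphabetical order, then swap each adjacent pair of characters (1↔2, 3↔4, ...).
"uorbpzqcht" → "bchopqrtuz" → "cbohqptrzu".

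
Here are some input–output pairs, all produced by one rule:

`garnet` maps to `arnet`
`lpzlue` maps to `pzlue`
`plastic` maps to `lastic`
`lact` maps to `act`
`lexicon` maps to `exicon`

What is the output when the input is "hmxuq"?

mxuq

What's happening: delete the first character.
Doing the same to "hmxuq": "mxuq".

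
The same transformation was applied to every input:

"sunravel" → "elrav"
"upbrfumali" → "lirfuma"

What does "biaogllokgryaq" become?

What's happening: delete the first 3 characters, then move the last 2 characters to the front (rotate right by 2).
"biaogllokgryaq" → "ogllokgryaq" → "aqogllokgry".
(Check on "upbrfumali": → "rfumali" → "lirfuma" ✓)

aqogllokgry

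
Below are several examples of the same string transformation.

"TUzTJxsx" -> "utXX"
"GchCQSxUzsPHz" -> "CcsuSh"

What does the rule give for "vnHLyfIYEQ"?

NlFyq

Rule — keep every other character starting from the second (positions 2nd, 4th, 6th, ...), then flip the case of every letter.
For "vnHLyfIYEQ" the result is "NlFyq".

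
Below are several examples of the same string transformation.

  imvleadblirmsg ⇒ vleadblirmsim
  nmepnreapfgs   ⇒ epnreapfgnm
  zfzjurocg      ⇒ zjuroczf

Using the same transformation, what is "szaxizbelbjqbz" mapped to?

Rule — delete the last character, then move the first 2 characters to the end (rotate left by 2).
Starting from "szaxizbelbjqbz": after the first operation, "szaxizbelbjqb"; after the second, "axizbelbjqbsz".

axizbelbjqbsz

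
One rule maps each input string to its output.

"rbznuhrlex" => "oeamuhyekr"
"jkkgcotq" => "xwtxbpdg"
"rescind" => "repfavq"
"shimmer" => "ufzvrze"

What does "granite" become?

Each output is the input with this applied: swap each adjacent pair of characters (1↔2, 3↔4, ...), then shift every letter 13 places forward in the alphabet (wrapping around) — i.e. ROT13.
Applying both steps to "granite": "rgnatie", then "etangvr".
(Check on "shimmer": → "hsmiemr" → "ufzvrze" ✓)

etangvr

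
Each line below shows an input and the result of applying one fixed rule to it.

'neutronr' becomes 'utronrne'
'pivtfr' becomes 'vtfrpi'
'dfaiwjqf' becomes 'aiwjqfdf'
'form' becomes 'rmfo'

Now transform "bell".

Each output is the input with this applied: move the first 2 characters to the end (rotate left by 2).
"bell" → "llbe".

llbe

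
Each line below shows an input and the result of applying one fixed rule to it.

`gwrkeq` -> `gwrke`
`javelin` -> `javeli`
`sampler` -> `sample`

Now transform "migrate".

migrat

Each output is the input with this applied: delete the last character.
"migrate" → "migrat".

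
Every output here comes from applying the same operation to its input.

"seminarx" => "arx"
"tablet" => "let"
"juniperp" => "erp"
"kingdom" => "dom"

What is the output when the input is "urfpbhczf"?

Each output is the input with this applied: keep only the last 3 characters.
On "urfpbhczf" that produces "czf".

czf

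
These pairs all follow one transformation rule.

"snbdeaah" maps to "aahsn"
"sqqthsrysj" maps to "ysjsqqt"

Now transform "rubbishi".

Each output is the input with this applied: move the last 3 characters to the front (rotate right by 3), then delete the last 3 characters.
"rubbishi" → "shirubbi" → "shiru".

shiru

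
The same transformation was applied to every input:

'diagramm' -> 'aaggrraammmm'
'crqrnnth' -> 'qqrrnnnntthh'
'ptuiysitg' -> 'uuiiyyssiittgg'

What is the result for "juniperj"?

nniippeerrjj

The transformation: delete the first 2 characters, then double every character.
Working it through for "juniperj": intermediate "niperj", final "nniippeerrjj".
(Check on "crqrnnth": → "qrnnth" → "qqrrnnnntthh" ✓)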